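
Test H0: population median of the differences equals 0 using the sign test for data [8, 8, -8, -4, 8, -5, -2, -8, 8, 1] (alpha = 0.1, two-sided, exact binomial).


Step 1: Discard zero differences. Original n = 10; n_eff = number of nonzero differences = 10.
Nonzero differences (with sign): +8, +8, -8, -4, +8, -5, -2, -8, +8, +1
Step 2: Count signs: positive = 5, negative = 5.
Step 3: Under H0: P(positive) = 0.5, so the number of positives S ~ Bin(10, 0.5).
Step 4: Two-sided exact p-value = sum of Bin(10,0.5) probabilities at or below the observed probability = 1.000000.
Step 5: alpha = 0.1. fail to reject H0.

n_eff = 10, pos = 5, neg = 5, p = 1.000000, fail to reject H0.


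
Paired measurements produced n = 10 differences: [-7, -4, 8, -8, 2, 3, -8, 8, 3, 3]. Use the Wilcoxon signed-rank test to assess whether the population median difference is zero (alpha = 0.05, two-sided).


Step 1: Drop any zero differences (none here) and take |d_i|.
|d| = [7, 4, 8, 8, 2, 3, 8, 8, 3, 3]
Step 2: Midrank |d_i| (ties get averaged ranks).
ranks: |7|->6, |4|->5, |8|->8.5, |8|->8.5, |2|->1, |3|->3, |8|->8.5, |8|->8.5, |3|->3, |3|->3
Step 3: Attach original signs; sum ranks with positive sign and with negative sign.
W+ = 8.5 + 1 + 3 + 8.5 + 3 + 3 = 27
W- = 6 + 5 + 8.5 + 8.5 = 28
(Check: W+ + W- = 55 should equal n(n+1)/2 = 55.)
Step 4: Test statistic W = min(W+, W-) = 27.
Step 5: Ties in |d|, so use the tie-corrected normal approximation.
        E[W] = n(n+1)/4 = 10*11/4 = 27.5.
        Tie groups: |d|=3 (t=3), |d|=8 (t=4); sum(t^3 - t) = 84.
        Var[W] = n(n+1)(2n+1)/24 - sum(t^3-t)/48 = 2310/24 - 84/48 = 94.5.
        z = (W - E[W]) / sqrt(Var[W]) = (27 - 27.5) / 9.7211 = -0.0514.
        Two-sided p = 2*Phi(z) = 0.958979.
Step 6: alpha = 0.05. fail to reject H0.

W+ = 27, W- = 28, W = min = 27, p = 0.958979, fail to reject H0.


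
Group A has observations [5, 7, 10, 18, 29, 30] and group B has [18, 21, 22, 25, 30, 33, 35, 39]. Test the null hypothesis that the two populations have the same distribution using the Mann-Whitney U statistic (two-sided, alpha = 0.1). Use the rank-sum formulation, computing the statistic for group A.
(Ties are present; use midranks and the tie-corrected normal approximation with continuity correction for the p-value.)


Step 1: Combine and sort all 14 observations; assign midranks.
sorted (value, group): (5,X), (7,X), (10,X), (18,X), (18,Y), (21,Y), (22,Y), (25,Y), (29,X), (30,X), (30,Y), (33,Y), (35,Y), (39,Y)
ranks: 5->1, 7->2, 10->3, 18->4.5, 18->4.5, 21->6, 22->7, 25->8, 29->9, 30->10.5, 30->10.5, 33->12, 35->13, 39->14
Step 2: Rank sum for X: R1 = 1 + 2 + 3 + 4.5 + 9 + 10.5 = 30.
Step 3: U_X = R1 - n1(n1+1)/2 = 30 - 6*7/2 = 30 - 21 = 9.
       U_Y = n1*n2 - U_X = 48 - 9 = 39.
Step 4: Ties are present, so use the tie-corrected normal approximation (with continuity correction) for the p-value.
Step 5: p-value = 0.060646; compare to alpha = 0.1. reject H0.

U_X = 9, p = 0.060646, reject H0 at alpha = 0.1.


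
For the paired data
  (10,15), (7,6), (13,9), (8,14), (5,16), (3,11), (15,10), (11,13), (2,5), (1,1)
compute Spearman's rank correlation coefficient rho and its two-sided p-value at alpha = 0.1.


Step 1: Rank x and y separately (midranks; no ties here).
rank(x): 10->7, 7->5, 13->9, 8->6, 5->4, 3->3, 15->10, 11->8, 2->2, 1->1
rank(y): 15->9, 6->3, 9->4, 14->8, 16->10, 11->6, 10->5, 13->7, 5->2, 1->1
Step 2: d_i = R_x(i) - R_y(i); compute d_i^2.
  (7-9)^2=4, (5-3)^2=4, (9-4)^2=25, (6-8)^2=4, (4-10)^2=36, (3-6)^2=9, (10-5)^2=25, (8-7)^2=1, (2-2)^2=0, (1-1)^2=0
sum(d^2) = 108.
Step 3: rho = 1 - 6*108 / (10*(10^2 - 1)) = 1 - 648/990 = 0.345455.
Step 4: Under H0, t = rho * sqrt((n-2)/(1-rho^2)) = 1.0412 ~ t(8).
Step 5: Two-sided p-value from the t-distribution with 8 df = 0.328227.
Step 6: alpha = 0.1. fail to reject H0.

rho = 0.3455, p = 0.328227, fail to reject H0 at alpha = 0.1.


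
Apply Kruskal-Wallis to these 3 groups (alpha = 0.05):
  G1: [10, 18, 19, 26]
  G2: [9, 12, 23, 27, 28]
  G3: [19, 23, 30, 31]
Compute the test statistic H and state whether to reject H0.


Step 1: Combine all N = 13 observations and assign midranks.
sorted (value, group, rank): (9,G2,1), (10,G1,2), (12,G2,3), (18,G1,4), (19,G1,5.5), (19,G3,5.5), (23,G2,7.5), (23,G3,7.5), (26,G1,9), (27,G2,10), (28,G2,11), (30,G3,12), (31,G3,13)
Step 2: Sum ranks within each group.
R_1 = 20.5 (n_1 = 4)
R_2 = 32.5 (n_2 = 5)
R_3 = 38 (n_3 = 4)
Step 3: H = 12/(N(N+1)) * sum(R_i^2/n_i) - 3(N+1)
     = 12/(13*14) * (20.5^2/4 + 32.5^2/5 + 38^2/4) - 3*14
     = 0.065934 * 677.312 - 42
     = 2.657967.
Step 4: Ties present; correction factor C = 1 - 12/(13^3 - 13) = 0.994505. Corrected H = 2.657967 / 0.994505 = 2.672652.
Step 5: Under H0, H ~ chi^2(2); p-value = 0.262809.
Step 6: alpha = 0.05. fail to reject H0.

H = 2.6727, df = 2, p = 0.262809, fail to reject H0.


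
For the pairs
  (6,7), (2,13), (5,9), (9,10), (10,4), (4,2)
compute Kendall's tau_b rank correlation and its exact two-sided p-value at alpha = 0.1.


Step 1: Enumerate the 15 unordered pairs (i,j) with i<j and classify each by sign(x_j-x_i) * sign(y_j-y_i).
  (1,2):dx=-4,dy=+6->D; (1,3):dx=-1,dy=+2->D; (1,4):dx=+3,dy=+3->C; (1,5):dx=+4,dy=-3->D
  (1,6):dx=-2,dy=-5->C; (2,3):dx=+3,dy=-4->D; (2,4):dx=+7,dy=-3->D; (2,5):dx=+8,dy=-9->D
  (2,6):dx=+2,dy=-11->D; (3,4):dx=+4,dy=+1->C; (3,5):dx=+5,dy=-5->D; (3,6):dx=-1,dy=-7->C
  (4,5):dx=+1,dy=-6->D; (4,6):dx=-5,dy=-8->C; (5,6):dx=-6,dy=-2->C
Step 2: C = 6, D = 9, total pairs = 15.
Step 3: tau = (C - D)/(n(n-1)/2) = (6 - 9)/15 = -0.200000.
Step 4: Exact two-sided p-value (enumerate n! = 720 permutations of y under H0): p = 0.719444.
Step 5: alpha = 0.1. fail to reject H0.

tau_b = -0.2000 (C=6, D=9), p = 0.719444, fail to reject H0.


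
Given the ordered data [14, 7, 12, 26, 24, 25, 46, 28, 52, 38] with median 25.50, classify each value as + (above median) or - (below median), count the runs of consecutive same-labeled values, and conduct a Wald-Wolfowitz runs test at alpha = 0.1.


Step 1: Compute median = 25.50; label A = above, B = below.
Labels in order: BBBABBAAAA  (n_A = 5, n_B = 5)
Step 2: Count runs R = 4.
Step 3: Under H0 (random ordering), E[R] = 2*n_A*n_B/(n_A+n_B) + 1 = 2*5*5/10 + 1 = 6.0000.
        Var[R] = 2*n_A*n_B*(2*n_A*n_B - n_A - n_B) / ((n_A+n_B)^2 * (n_A+n_B-1)) = 2000/900 = 2.2222.
        SD[R] = 1.4907.
Step 4: Continuity-corrected z = (R + 0.5 - E[R]) / SD[R] = (4 + 0.5 - 6.0000) / 1.4907 = -1.0062.
Step 5: Two-sided p-value via normal approximation = 2*(1 - Phi(|z|)) = 0.314305.
Step 6: alpha = 0.1. fail to reject H0.

R = 4, z = -1.0062, p = 0.314305, fail to reject H0.


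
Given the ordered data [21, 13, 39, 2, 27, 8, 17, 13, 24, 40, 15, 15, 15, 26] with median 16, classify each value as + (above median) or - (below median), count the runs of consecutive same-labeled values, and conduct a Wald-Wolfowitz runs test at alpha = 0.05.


Step 1: Compute median = 16; label A = above, B = below.
Labels in order: ABABABABAABBBA  (n_A = 7, n_B = 7)
Step 2: Count runs R = 11.
Step 3: Under H0 (random ordering), E[R] = 2*n_A*n_B/(n_A+n_B) + 1 = 2*7*7/14 + 1 = 8.0000.
        Var[R] = 2*n_A*n_B*(2*n_A*n_B - n_A - n_B) / ((n_A+n_B)^2 * (n_A+n_B-1)) = 8232/2548 = 3.2308.
        SD[R] = 1.7974.
Step 4: Continuity-corrected z = (R - 0.5 - E[R]) / SD[R] = (11 - 0.5 - 8.0000) / 1.7974 = 1.3909.
Step 5: Two-sided p-value via normal approximation = 2*(1 - Phi(|z|)) = 0.164264.
Step 6: alpha = 0.05. fail to reject H0.

R = 11, z = 1.3909, p = 0.164264, fail to reject H0.


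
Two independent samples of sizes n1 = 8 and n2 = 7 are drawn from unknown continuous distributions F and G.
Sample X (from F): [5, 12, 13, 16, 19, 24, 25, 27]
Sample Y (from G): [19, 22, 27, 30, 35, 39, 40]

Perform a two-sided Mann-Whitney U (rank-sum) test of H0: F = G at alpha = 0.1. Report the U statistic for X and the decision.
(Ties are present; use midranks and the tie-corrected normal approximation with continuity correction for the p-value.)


Step 1: Combine and sort all 15 observations; assign midranks.
sorted (value, group): (5,X), (12,X), (13,X), (16,X), (19,X), (19,Y), (22,Y), (24,X), (25,X), (27,X), (27,Y), (30,Y), (35,Y), (39,Y), (40,Y)
ranks: 5->1, 12->2, 13->3, 16->4, 19->5.5, 19->5.5, 22->7, 24->8, 25->9, 27->10.5, 27->10.5, 30->12, 35->13, 39->14, 40->15
Step 2: Rank sum for X: R1 = 1 + 2 + 3 + 4 + 5.5 + 8 + 9 + 10.5 = 43.
Step 3: U_X = R1 - n1(n1+1)/2 = 43 - 8*9/2 = 43 - 36 = 7.
       U_Y = n1*n2 - U_X = 56 - 7 = 49.
Step 4: Ties are present, so use the tie-corrected normal approximation (with continuity correction) for the p-value.
Step 5: p-value = 0.017470; compare to alpha = 0.1. reject H0.

U_X = 7, p = 0.017470, reject H0 at alpha = 0.1.


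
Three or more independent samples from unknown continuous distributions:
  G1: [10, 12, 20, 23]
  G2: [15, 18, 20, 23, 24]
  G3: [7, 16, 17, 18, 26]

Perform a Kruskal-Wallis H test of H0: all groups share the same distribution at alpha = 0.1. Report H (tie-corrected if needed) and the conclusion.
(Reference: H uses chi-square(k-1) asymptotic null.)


Step 1: Combine all N = 14 observations and assign midranks.
sorted (value, group, rank): (7,G3,1), (10,G1,2), (12,G1,3), (15,G2,4), (16,G3,5), (17,G3,6), (18,G2,7.5), (18,G3,7.5), (20,G1,9.5), (20,G2,9.5), (23,G1,11.5), (23,G2,11.5), (24,G2,13), (26,G3,14)
Step 2: Sum ranks within each group.
R_1 = 26 (n_1 = 4)
R_2 = 45.5 (n_2 = 5)
R_3 = 33.5 (n_3 = 5)
Step 3: H = 12/(N(N+1)) * sum(R_i^2/n_i) - 3(N+1)
     = 12/(14*15) * (26^2/4 + 45.5^2/5 + 33.5^2/5) - 3*15
     = 0.057143 * 807.5 - 45
     = 1.142857.
Step 4: Ties present; correction factor C = 1 - 18/(14^3 - 14) = 0.993407. Corrected H = 1.142857 / 0.993407 = 1.150442.
Step 5: Under H0, H ~ chi^2(2); p-value = 0.562580.
Step 6: alpha = 0.1. fail to reject H0.

H = 1.1504, df = 2, p = 0.562580, fail to reject H0.


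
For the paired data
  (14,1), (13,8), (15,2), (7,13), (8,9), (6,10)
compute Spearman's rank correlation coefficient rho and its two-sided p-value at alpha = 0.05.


Step 1: Rank x and y separately (midranks; no ties here).
rank(x): 14->5, 13->4, 15->6, 7->2, 8->3, 6->1
rank(y): 1->1, 8->3, 2->2, 13->6, 9->4, 10->5
Step 2: d_i = R_x(i) - R_y(i); compute d_i^2.
  (5-1)^2=16, (4-3)^2=1, (6-2)^2=16, (2-6)^2=16, (3-4)^2=1, (1-5)^2=16
sum(d^2) = 66.
Step 3: rho = 1 - 6*66 / (6*(6^2 - 1)) = 1 - 396/210 = -0.885714.
Step 4: Under H0, t = rho * sqrt((n-2)/(1-rho^2)) = -3.8158 ~ t(4).
Step 5: Two-sided p-value from the t-distribution with 4 df = 0.018845.
Step 6: alpha = 0.05. reject H0.

rho = -0.8857, p = 0.018845, reject H0 at alpha = 0.05.


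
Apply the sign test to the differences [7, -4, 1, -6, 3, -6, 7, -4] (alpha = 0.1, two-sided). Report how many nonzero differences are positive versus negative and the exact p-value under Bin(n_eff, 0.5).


Step 1: Discard zero differences. Original n = 8; n_eff = number of nonzero differences = 8.
Nonzero differences (with sign): +7, -4, +1, -6, +3, -6, +7, -4
Step 2: Count signs: positive = 4, negative = 4.
Step 3: Under H0: P(positive) = 0.5, so the number of positives S ~ Bin(8, 0.5).
Step 4: Two-sided exact p-value = sum of Bin(8,0.5) probabilities at or below the observed probability = 1.000000.
Step 5: alpha = 0.1. fail to reject H0.

n_eff = 8, pos = 4, neg = 4, p = 1.000000, fail to reject H0.


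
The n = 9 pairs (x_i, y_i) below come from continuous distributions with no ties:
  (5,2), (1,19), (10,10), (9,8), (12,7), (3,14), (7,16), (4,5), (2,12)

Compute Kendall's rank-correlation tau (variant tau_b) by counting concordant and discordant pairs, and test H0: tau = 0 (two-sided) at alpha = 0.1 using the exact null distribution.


Step 1: Enumerate the 36 unordered pairs (i,j) with i<j and classify each by sign(x_j-x_i) * sign(y_j-y_i).
  (1,2):dx=-4,dy=+17->D; (1,3):dx=+5,dy=+8->C; (1,4):dx=+4,dy=+6->C; (1,5):dx=+7,dy=+5->C
  (1,6):dx=-2,dy=+12->D; (1,7):dx=+2,dy=+14->C; (1,8):dx=-1,dy=+3->D; (1,9):dx=-3,dy=+10->D
  (2,3):dx=+9,dy=-9->D; (2,4):dx=+8,dy=-11->D; (2,5):dx=+11,dy=-12->D; (2,6):dx=+2,dy=-5->D
  (2,7):dx=+6,dy=-3->D; (2,8):dx=+3,dy=-14->D; (2,9):dx=+1,dy=-7->D; (3,4):dx=-1,dy=-2->C
  (3,5):dx=+2,dy=-3->D; (3,6):dx=-7,dy=+4->D; (3,7):dx=-3,dy=+6->D; (3,8):dx=-6,dy=-5->C
  (3,9):dx=-8,dy=+2->D; (4,5):dx=+3,dy=-1->D; (4,6):dx=-6,dy=+6->D; (4,7):dx=-2,dy=+8->D
  (4,8):dx=-5,dy=-3->C; (4,9):dx=-7,dy=+4->D; (5,6):dx=-9,dy=+7->D; (5,7):dx=-5,dy=+9->D
  (5,8):dx=-8,dy=-2->C; (5,9):dx=-10,dy=+5->D; (6,7):dx=+4,dy=+2->C; (6,8):dx=+1,dy=-9->D
  (6,9):dx=-1,dy=-2->C; (7,8):dx=-3,dy=-11->C; (7,9):dx=-5,dy=-4->C; (8,9):dx=-2,dy=+7->D
Step 2: C = 12, D = 24, total pairs = 36.
Step 3: tau = (C - D)/(n(n-1)/2) = (12 - 24)/36 = -0.333333.
Step 4: Exact two-sided p-value (enumerate n! = 362880 permutations of y under H0): p = 0.259518.
Step 5: alpha = 0.1. fail to reject H0.

tau_b = -0.3333 (C=12, D=24), p = 0.259518, fail to reject H0.


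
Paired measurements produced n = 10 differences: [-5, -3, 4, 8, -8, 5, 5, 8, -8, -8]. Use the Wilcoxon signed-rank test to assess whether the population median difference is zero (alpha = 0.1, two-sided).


Step 1: Drop any zero differences (none here) and take |d_i|.
|d| = [5, 3, 4, 8, 8, 5, 5, 8, 8, 8]
Step 2: Midrank |d_i| (ties get averaged ranks).
ranks: |5|->4, |3|->1, |4|->2, |8|->8, |8|->8, |5|->4, |5|->4, |8|->8, |8|->8, |8|->8
Step 3: Attach original signs; sum ranks with positive sign and with negative sign.
W+ = 2 + 8 + 4 + 4 + 8 = 26
W- = 4 + 1 + 8 + 8 + 8 = 29
(Check: W+ + W- = 55 should equal n(n+1)/2 = 55.)
Step 4: Test statistic W = min(W+, W-) = 26.
Step 5: Ties in |d|, so use the tie-corrected normal approximation.
        E[W] = n(n+1)/4 = 10*11/4 = 27.5.
        Tie groups: |d|=5 (t=3), |d|=8 (t=5); sum(t^3 - t) = 144.
        Var[W] = n(n+1)(2n+1)/24 - sum(t^3-t)/48 = 2310/24 - 144/48 = 93.25.
        z = (W - E[W]) / sqrt(Var[W]) = (26 - 27.5) / 9.6566 = -0.1553.
        Two-sided p = 2*Phi(z) = 0.876558.
Step 6: alpha = 0.1. fail to reject H0.

W+ = 26, W- = 29, W = min = 26, p = 0.876558, fail to reject H0.


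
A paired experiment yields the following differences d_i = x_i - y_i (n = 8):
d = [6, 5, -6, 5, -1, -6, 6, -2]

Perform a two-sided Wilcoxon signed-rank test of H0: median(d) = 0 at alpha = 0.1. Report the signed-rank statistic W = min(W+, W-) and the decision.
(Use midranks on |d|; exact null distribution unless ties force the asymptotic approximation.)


Step 1: Drop any zero differences (none here) and take |d_i|.
|d| = [6, 5, 6, 5, 1, 6, 6, 2]
Step 2: Midrank |d_i| (ties get averaged ranks).
ranks: |6|->6.5, |5|->3.5, |6|->6.5, |5|->3.5, |1|->1, |6|->6.5, |6|->6.5, |2|->2
Step 3: Attach original signs; sum ranks with positive sign and with negative sign.
W+ = 6.5 + 3.5 + 3.5 + 6.5 = 20
W- = 6.5 + 1 + 6.5 + 2 = 16
(Check: W+ + W- = 36 should equal n(n+1)/2 = 36.)
Step 4: Test statistic W = min(W+, W-) = 16.
Step 5: Ties in |d|, so use the tie-corrected normal approximation.
        E[W] = n(n+1)/4 = 8*9/4 = 18.
        Tie groups: |d|=5 (t=2), |d|=6 (t=4); sum(t^3 - t) = 66.
        Var[W] = n(n+1)(2n+1)/24 - sum(t^3-t)/48 = 1224/24 - 66/48 = 49.625.
        z = (W - E[W]) / sqrt(Var[W]) = (16 - 18) / 7.0445 = -0.2839.
        Two-sided p = 2*Phi(z) = 0.776480.
Step 6: alpha = 0.1. fail to reject H0.

W+ = 20, W- = 16, W = min = 16, p = 0.776480, fail to reject H0.


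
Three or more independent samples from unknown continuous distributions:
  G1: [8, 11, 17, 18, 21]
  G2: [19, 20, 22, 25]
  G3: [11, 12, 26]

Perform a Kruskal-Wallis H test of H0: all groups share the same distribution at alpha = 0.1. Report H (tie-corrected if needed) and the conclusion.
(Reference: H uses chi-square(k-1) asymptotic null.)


Step 1: Combine all N = 12 observations and assign midranks.
sorted (value, group, rank): (8,G1,1), (11,G1,2.5), (11,G3,2.5), (12,G3,4), (17,G1,5), (18,G1,6), (19,G2,7), (20,G2,8), (21,G1,9), (22,G2,10), (25,G2,11), (26,G3,12)
Step 2: Sum ranks within each group.
R_1 = 23.5 (n_1 = 5)
R_2 = 36 (n_2 = 4)
R_3 = 18.5 (n_3 = 3)
Step 3: H = 12/(N(N+1)) * sum(R_i^2/n_i) - 3(N+1)
     = 12/(12*13) * (23.5^2/5 + 36^2/4 + 18.5^2/3) - 3*13
     = 0.076923 * 548.533 - 39
     = 3.194872.
Step 4: Ties present; correction factor C = 1 - 6/(12^3 - 12) = 0.996503. Corrected H = 3.194872 / 0.996503 = 3.206082.
Step 5: Under H0, H ~ chi^2(2); p-value = 0.201283.
Step 6: alpha = 0.1. fail to reject H0.

H = 3.2061, df = 2, p = 0.201283, fail to reject H0.


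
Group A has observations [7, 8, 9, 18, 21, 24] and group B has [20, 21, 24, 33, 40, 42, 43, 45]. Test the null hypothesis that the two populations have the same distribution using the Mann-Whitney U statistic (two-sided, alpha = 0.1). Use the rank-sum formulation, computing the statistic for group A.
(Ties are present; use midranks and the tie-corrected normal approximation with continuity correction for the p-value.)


Step 1: Combine and sort all 14 observations; assign midranks.
sorted (value, group): (7,X), (8,X), (9,X), (18,X), (20,Y), (21,X), (21,Y), (24,X), (24,Y), (33,Y), (40,Y), (42,Y), (43,Y), (45,Y)
ranks: 7->1, 8->2, 9->3, 18->4, 20->5, 21->6.5, 21->6.5, 24->8.5, 24->8.5, 33->10, 40->11, 42->12, 43->13, 45->14
Step 2: Rank sum for X: R1 = 1 + 2 + 3 + 4 + 6.5 + 8.5 = 25.
Step 3: U_X = R1 - n1(n1+1)/2 = 25 - 6*7/2 = 25 - 21 = 4.
       U_Y = n1*n2 - U_X = 48 - 4 = 44.
Step 4: Ties are present, so use the tie-corrected normal approximation (with continuity correction) for the p-value.
Step 5: p-value = 0.011636; compare to alpha = 0.1. reject H0.

U_X = 4, p = 0.011636, reject H0 at alpha = 0.1.


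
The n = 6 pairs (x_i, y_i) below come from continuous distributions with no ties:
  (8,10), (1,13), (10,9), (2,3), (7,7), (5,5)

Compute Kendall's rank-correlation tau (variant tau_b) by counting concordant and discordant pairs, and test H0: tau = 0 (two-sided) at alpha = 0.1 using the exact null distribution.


Step 1: Enumerate the 15 unordered pairs (i,j) with i<j and classify each by sign(x_j-x_i) * sign(y_j-y_i).
  (1,2):dx=-7,dy=+3->D; (1,3):dx=+2,dy=-1->D; (1,4):dx=-6,dy=-7->C; (1,5):dx=-1,dy=-3->C
  (1,6):dx=-3,dy=-5->C; (2,3):dx=+9,dy=-4->D; (2,4):dx=+1,dy=-10->D; (2,5):dx=+6,dy=-6->D
  (2,6):dx=+4,dy=-8->D; (3,4):dx=-8,dy=-6->C; (3,5):dx=-3,dy=-2->C; (3,6):dx=-5,dy=-4->C
  (4,5):dx=+5,dy=+4->C; (4,6):dx=+3,dy=+2->C; (5,6):dx=-2,dy=-2->C
Step 2: C = 9, D = 6, total pairs = 15.
Step 3: tau = (C - D)/(n(n-1)/2) = (9 - 6)/15 = 0.200000.
Step 4: Exact two-sided p-value (enumerate n! = 720 permutations of y under H0): p = 0.719444.
Step 5: alpha = 0.1. fail to reject H0.

tau_b = 0.2000 (C=9, D=6), p = 0.719444, fail to reject H0.


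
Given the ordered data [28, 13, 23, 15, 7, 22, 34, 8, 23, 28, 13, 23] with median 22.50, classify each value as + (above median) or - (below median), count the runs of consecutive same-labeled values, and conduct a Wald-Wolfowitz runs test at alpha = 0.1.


Step 1: Compute median = 22.50; label A = above, B = below.
Labels in order: ABABBBABAABA  (n_A = 6, n_B = 6)
Step 2: Count runs R = 9.
Step 3: Under H0 (random ordering), E[R] = 2*n_A*n_B/(n_A+n_B) + 1 = 2*6*6/12 + 1 = 7.0000.
        Var[R] = 2*n_A*n_B*(2*n_A*n_B - n_A - n_B) / ((n_A+n_B)^2 * (n_A+n_B-1)) = 4320/1584 = 2.7273.
        SD[R] = 1.6514.
Step 4: Continuity-corrected z = (R - 0.5 - E[R]) / SD[R] = (9 - 0.5 - 7.0000) / 1.6514 = 0.9083.
Step 5: Two-sided p-value via normal approximation = 2*(1 - Phi(|z|)) = 0.363722.
Step 6: alpha = 0.1. fail to reject H0.

R = 9, z = 0.9083, p = 0.363722, fail to reject H0.


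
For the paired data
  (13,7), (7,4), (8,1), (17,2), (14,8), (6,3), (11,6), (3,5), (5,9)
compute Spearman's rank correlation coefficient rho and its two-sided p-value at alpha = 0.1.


Step 1: Rank x and y separately (midranks; no ties here).
rank(x): 13->7, 7->4, 8->5, 17->9, 14->8, 6->3, 11->6, 3->1, 5->2
rank(y): 7->7, 4->4, 1->1, 2->2, 8->8, 3->3, 6->6, 5->5, 9->9
Step 2: d_i = R_x(i) - R_y(i); compute d_i^2.
  (7-7)^2=0, (4-4)^2=0, (5-1)^2=16, (9-2)^2=49, (8-8)^2=0, (3-3)^2=0, (6-6)^2=0, (1-5)^2=16, (2-9)^2=49
sum(d^2) = 130.
Step 3: rho = 1 - 6*130 / (9*(9^2 - 1)) = 1 - 780/720 = -0.083333.
Step 4: Under H0, t = rho * sqrt((n-2)/(1-rho^2)) = -0.2212 ~ t(7).
Step 5: Two-sided p-value from the t-distribution with 7 df = 0.831214.
Step 6: alpha = 0.1. fail to reject H0.

rho = -0.0833, p = 0.831214, fail to reject H0 at alpha = 0.1.


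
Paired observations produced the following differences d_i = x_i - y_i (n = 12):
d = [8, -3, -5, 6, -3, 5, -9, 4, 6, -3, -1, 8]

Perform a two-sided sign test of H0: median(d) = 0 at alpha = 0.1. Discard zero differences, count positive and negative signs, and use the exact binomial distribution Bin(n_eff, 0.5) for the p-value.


Step 1: Discard zero differences. Original n = 12; n_eff = number of nonzero differences = 12.
Nonzero differences (with sign): +8, -3, -5, +6, -3, +5, -9, +4, +6, -3, -1, +8
Step 2: Count signs: positive = 6, negative = 6.
Step 3: Under H0: P(positive) = 0.5, so the number of positives S ~ Bin(12, 0.5).
Step 4: Two-sided exact p-value = sum of Bin(12,0.5) probabilities at or below the observed probability = 1.000000.
Step 5: alpha = 0.1. fail to reject H0.

n_eff = 12, pos = 6, neg = 6, p = 1.000000, fail to reject H0.


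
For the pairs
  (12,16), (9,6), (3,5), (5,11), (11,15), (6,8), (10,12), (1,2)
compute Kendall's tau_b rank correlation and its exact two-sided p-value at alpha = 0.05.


Step 1: Enumerate the 28 unordered pairs (i,j) with i<j and classify each by sign(x_j-x_i) * sign(y_j-y_i).
  (1,2):dx=-3,dy=-10->C; (1,3):dx=-9,dy=-11->C; (1,4):dx=-7,dy=-5->C; (1,5):dx=-1,dy=-1->C
  (1,6):dx=-6,dy=-8->C; (1,7):dx=-2,dy=-4->C; (1,8):dx=-11,dy=-14->C; (2,3):dx=-6,dy=-1->C
  (2,4):dx=-4,dy=+5->D; (2,5):dx=+2,dy=+9->C; (2,6):dx=-3,dy=+2->D; (2,7):dx=+1,dy=+6->C
  (2,8):dx=-8,dy=-4->C; (3,4):dx=+2,dy=+6->C; (3,5):dx=+8,dy=+10->C; (3,6):dx=+3,dy=+3->C
  (3,7):dx=+7,dy=+7->C; (3,8):dx=-2,dy=-3->C; (4,5):dx=+6,dy=+4->C; (4,6):dx=+1,dy=-3->D
  (4,7):dx=+5,dy=+1->C; (4,8):dx=-4,dy=-9->C; (5,6):dx=-5,dy=-7->C; (5,7):dx=-1,dy=-3->C
  (5,8):dx=-10,dy=-13->C; (6,7):dx=+4,dy=+4->C; (6,8):dx=-5,dy=-6->C; (7,8):dx=-9,dy=-10->C
Step 2: C = 25, D = 3, total pairs = 28.
Step 3: tau = (C - D)/(n(n-1)/2) = (25 - 3)/28 = 0.785714.
Step 4: Exact two-sided p-value (enumerate n! = 40320 permutations of y under H0): p = 0.005506.
Step 5: alpha = 0.05. reject H0.

tau_b = 0.7857 (C=25, D=3), p = 0.005506, reject H0.


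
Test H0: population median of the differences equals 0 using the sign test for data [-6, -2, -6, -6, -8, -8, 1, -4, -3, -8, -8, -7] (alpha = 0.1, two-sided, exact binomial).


Step 1: Discard zero differences. Original n = 12; n_eff = number of nonzero differences = 12.
Nonzero differences (with sign): -6, -2, -6, -6, -8, -8, +1, -4, -3, -8, -8, -7
Step 2: Count signs: positive = 1, negative = 11.
Step 3: Under H0: P(positive) = 0.5, so the number of positives S ~ Bin(12, 0.5).
Step 4: Two-sided exact p-value = sum of Bin(12,0.5) probabilities at or below the observed probability = 0.006348.
Step 5: alpha = 0.1. reject H0.

n_eff = 12, pos = 1, neg = 11, p = 0.006348, reject H0.


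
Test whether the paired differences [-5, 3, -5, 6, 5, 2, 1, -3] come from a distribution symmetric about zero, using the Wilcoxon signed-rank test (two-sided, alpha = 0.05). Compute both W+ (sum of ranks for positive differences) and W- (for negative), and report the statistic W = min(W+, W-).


Step 1: Drop any zero differences (none here) and take |d_i|.
|d| = [5, 3, 5, 6, 5, 2, 1, 3]
Step 2: Midrank |d_i| (ties get averaged ranks).
ranks: |5|->6, |3|->3.5, |5|->6, |6|->8, |5|->6, |2|->2, |1|->1, |3|->3.5
Step 3: Attach original signs; sum ranks with positive sign and with negative sign.
W+ = 3.5 + 8 + 6 + 2 + 1 = 20.5
W- = 6 + 6 + 3.5 = 15.5
(Check: W+ + W- = 36 should equal n(n+1)/2 = 36.)
Step 4: Test statistic W = min(W+, W-) = 15.5.
Step 5: Ties in |d|, so use the tie-corrected normal approximation.
        E[W] = n(n+1)/4 = 8*9/4 = 18.
        Tie groups: |d|=3 (t=2), |d|=5 (t=3); sum(t^3 - t) = 30.
        Var[W] = n(n+1)(2n+1)/24 - sum(t^3-t)/48 = 1224/24 - 30/48 = 50.375.
        z = (W - E[W]) / sqrt(Var[W]) = (15.5 - 18) / 7.0975 = -0.3522.
        Two-sided p = 2*Phi(z) = 0.724662.
Step 6: alpha = 0.05. fail to reject H0.

W+ = 20.5, W- = 15.5, W = min = 15.5, p = 0.724662, fail to reject H0.


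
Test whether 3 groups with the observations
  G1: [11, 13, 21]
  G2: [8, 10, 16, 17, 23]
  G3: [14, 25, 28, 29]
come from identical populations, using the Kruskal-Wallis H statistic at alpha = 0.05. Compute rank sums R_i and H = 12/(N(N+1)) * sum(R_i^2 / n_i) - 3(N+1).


Step 1: Combine all N = 12 observations and assign midranks.
sorted (value, group, rank): (8,G2,1), (10,G2,2), (11,G1,3), (13,G1,4), (14,G3,5), (16,G2,6), (17,G2,7), (21,G1,8), (23,G2,9), (25,G3,10), (28,G3,11), (29,G3,12)
Step 2: Sum ranks within each group.
R_1 = 15 (n_1 = 3)
R_2 = 25 (n_2 = 5)
R_3 = 38 (n_3 = 4)
Step 3: H = 12/(N(N+1)) * sum(R_i^2/n_i) - 3(N+1)
     = 12/(12*13) * (15^2/3 + 25^2/5 + 38^2/4) - 3*13
     = 0.076923 * 561 - 39
     = 4.153846.
Step 4: No ties, so H is used without correction.
Step 5: Under H0, H ~ chi^2(2); p-value = 0.125315.
Step 6: alpha = 0.05. fail to reject H0.

H = 4.1538, df = 2, p = 0.125315, fail to reject H0.


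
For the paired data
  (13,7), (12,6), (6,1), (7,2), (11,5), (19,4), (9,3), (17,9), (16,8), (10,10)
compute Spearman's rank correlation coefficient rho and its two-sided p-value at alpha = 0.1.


Step 1: Rank x and y separately (midranks; no ties here).
rank(x): 13->7, 12->6, 6->1, 7->2, 11->5, 19->10, 9->3, 17->9, 16->8, 10->4
rank(y): 7->7, 6->6, 1->1, 2->2, 5->5, 4->4, 3->3, 9->9, 8->8, 10->10
Step 2: d_i = R_x(i) - R_y(i); compute d_i^2.
  (7-7)^2=0, (6-6)^2=0, (1-1)^2=0, (2-2)^2=0, (5-5)^2=0, (10-4)^2=36, (3-3)^2=0, (9-9)^2=0, (8-8)^2=0, (4-10)^2=36
sum(d^2) = 72.
Step 3: rho = 1 - 6*72 / (10*(10^2 - 1)) = 1 - 432/990 = 0.563636.
Step 4: Under H0, t = rho * sqrt((n-2)/(1-rho^2)) = 1.9300 ~ t(8).
Step 5: Two-sided p-value from the t-distribution with 8 df = 0.089724.
Step 6: alpha = 0.1. reject H0.

rho = 0.5636, p = 0.089724, reject H0 at alpha = 0.1.


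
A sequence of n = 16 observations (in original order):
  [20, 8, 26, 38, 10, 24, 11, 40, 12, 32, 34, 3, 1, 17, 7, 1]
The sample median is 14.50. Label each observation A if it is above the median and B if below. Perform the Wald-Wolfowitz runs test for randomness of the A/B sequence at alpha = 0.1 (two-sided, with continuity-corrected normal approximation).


Step 1: Compute median = 14.50; label A = above, B = below.
Labels in order: ABAABABABAABBABB  (n_A = 8, n_B = 8)
Step 2: Count runs R = 12.
Step 3: Under H0 (random ordering), E[R] = 2*n_A*n_B/(n_A+n_B) + 1 = 2*8*8/16 + 1 = 9.0000.
        Var[R] = 2*n_A*n_B*(2*n_A*n_B - n_A - n_B) / ((n_A+n_B)^2 * (n_A+n_B-1)) = 14336/3840 = 3.7333.
        SD[R] = 1.9322.
Step 4: Continuity-corrected z = (R - 0.5 - E[R]) / SD[R] = (12 - 0.5 - 9.0000) / 1.9322 = 1.2939.
Step 5: Two-sided p-value via normal approximation = 2*(1 - Phi(|z|)) = 0.195709.
Step 6: alpha = 0.1. fail to reject H0.

R = 12, z = 1.2939, p = 0.195709, fail to reject H0.


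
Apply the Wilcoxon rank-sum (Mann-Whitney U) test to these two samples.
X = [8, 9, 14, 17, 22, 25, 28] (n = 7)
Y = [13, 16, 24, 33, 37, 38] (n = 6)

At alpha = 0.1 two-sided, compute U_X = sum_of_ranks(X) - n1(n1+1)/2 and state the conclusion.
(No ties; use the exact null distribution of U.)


Step 1: Combine and sort all 13 observations; assign midranks.
sorted (value, group): (8,X), (9,X), (13,Y), (14,X), (16,Y), (17,X), (22,X), (24,Y), (25,X), (28,X), (33,Y), (37,Y), (38,Y)
ranks: 8->1, 9->2, 13->3, 14->4, 16->5, 17->6, 22->7, 24->8, 25->9, 28->10, 33->11, 37->12, 38->13
Step 2: Rank sum for X: R1 = 1 + 2 + 4 + 6 + 7 + 9 + 10 = 39.
Step 3: U_X = R1 - n1(n1+1)/2 = 39 - 7*8/2 = 39 - 28 = 11.
       U_Y = n1*n2 - U_X = 42 - 11 = 31.
Step 4: No ties, so the exact null distribution of U (based on enumerating the C(13,7) = 1716 equally likely rank assignments) gives the two-sided p-value.
Step 5: p-value = 0.180653; compare to alpha = 0.1. fail to reject H0.

U_X = 11, p = 0.180653, fail to reject H0 at alpha = 0.1.


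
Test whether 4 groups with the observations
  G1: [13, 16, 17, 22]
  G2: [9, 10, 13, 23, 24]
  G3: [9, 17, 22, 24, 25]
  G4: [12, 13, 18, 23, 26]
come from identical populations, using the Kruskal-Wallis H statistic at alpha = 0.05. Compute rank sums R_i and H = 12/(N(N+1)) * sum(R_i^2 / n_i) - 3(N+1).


Step 1: Combine all N = 19 observations and assign midranks.
sorted (value, group, rank): (9,G2,1.5), (9,G3,1.5), (10,G2,3), (12,G4,4), (13,G1,6), (13,G2,6), (13,G4,6), (16,G1,8), (17,G1,9.5), (17,G3,9.5), (18,G4,11), (22,G1,12.5), (22,G3,12.5), (23,G2,14.5), (23,G4,14.5), (24,G2,16.5), (24,G3,16.5), (25,G3,18), (26,G4,19)
Step 2: Sum ranks within each group.
R_1 = 36 (n_1 = 4)
R_2 = 41.5 (n_2 = 5)
R_3 = 58 (n_3 = 5)
R_4 = 54.5 (n_4 = 5)
Step 3: H = 12/(N(N+1)) * sum(R_i^2/n_i) - 3(N+1)
     = 12/(19*20) * (36^2/4 + 41.5^2/5 + 58^2/5 + 54.5^2/5) - 3*20
     = 0.031579 * 1935.3 - 60
     = 1.114737.
Step 4: Ties present; correction factor C = 1 - 54/(19^3 - 19) = 0.992105. Corrected H = 1.114737 / 0.992105 = 1.123607.
Step 5: Under H0, H ~ chi^2(3); p-value = 0.771378.
Step 6: alpha = 0.05. fail to reject H0.

H = 1.1236, df = 3, p = 0.771378, fail to reject H0.


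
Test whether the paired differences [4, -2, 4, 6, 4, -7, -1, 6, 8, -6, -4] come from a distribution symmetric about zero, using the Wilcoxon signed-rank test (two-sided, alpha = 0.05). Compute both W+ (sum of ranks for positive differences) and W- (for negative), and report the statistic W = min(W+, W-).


Step 1: Drop any zero differences (none here) and take |d_i|.
|d| = [4, 2, 4, 6, 4, 7, 1, 6, 8, 6, 4]
Step 2: Midrank |d_i| (ties get averaged ranks).
ranks: |4|->4.5, |2|->2, |4|->4.5, |6|->8, |4|->4.5, |7|->10, |1|->1, |6|->8, |8|->11, |6|->8, |4|->4.5
Step 3: Attach original signs; sum ranks with positive sign and with negative sign.
W+ = 4.5 + 4.5 + 8 + 4.5 + 8 + 11 = 40.5
W- = 2 + 10 + 1 + 8 + 4.5 = 25.5
(Check: W+ + W- = 66 should equal n(n+1)/2 = 66.)
Step 4: Test statistic W = min(W+, W-) = 25.5.
Step 5: Ties in |d|, so use the tie-corrected normal approximation.
        E[W] = n(n+1)/4 = 11*12/4 = 33.
        Tie groups: |d|=4 (t=4), |d|=6 (t=3); sum(t^3 - t) = 84.
        Var[W] = n(n+1)(2n+1)/24 - sum(t^3-t)/48 = 3036/24 - 84/48 = 124.75.
        z = (W - E[W]) / sqrt(Var[W]) = (25.5 - 33) / 11.1692 = -0.6715.
        Two-sided p = 2*Phi(z) = 0.501907.
Step 6: alpha = 0.05. fail to reject H0.

W+ = 40.5, W- = 25.5, W = min = 25.5, p = 0.501907, fail to reject H0.


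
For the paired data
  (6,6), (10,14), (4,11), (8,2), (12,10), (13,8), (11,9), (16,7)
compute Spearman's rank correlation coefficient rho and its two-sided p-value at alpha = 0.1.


Step 1: Rank x and y separately (midranks; no ties here).
rank(x): 6->2, 10->4, 4->1, 8->3, 12->6, 13->7, 11->5, 16->8
rank(y): 6->2, 14->8, 11->7, 2->1, 10->6, 8->4, 9->5, 7->3
Step 2: d_i = R_x(i) - R_y(i); compute d_i^2.
  (2-2)^2=0, (4-8)^2=16, (1-7)^2=36, (3-1)^2=4, (6-6)^2=0, (7-4)^2=9, (5-5)^2=0, (8-3)^2=25
sum(d^2) = 90.
Step 3: rho = 1 - 6*90 / (8*(8^2 - 1)) = 1 - 540/504 = -0.071429.
Step 4: Under H0, t = rho * sqrt((n-2)/(1-rho^2)) = -0.1754 ~ t(6).
Step 5: Two-sided p-value from the t-distribution with 6 df = 0.866526.
Step 6: alpha = 0.1. fail to reject H0.

rho = -0.0714, p = 0.866526, fail to reject H0 at alpha = 0.1.


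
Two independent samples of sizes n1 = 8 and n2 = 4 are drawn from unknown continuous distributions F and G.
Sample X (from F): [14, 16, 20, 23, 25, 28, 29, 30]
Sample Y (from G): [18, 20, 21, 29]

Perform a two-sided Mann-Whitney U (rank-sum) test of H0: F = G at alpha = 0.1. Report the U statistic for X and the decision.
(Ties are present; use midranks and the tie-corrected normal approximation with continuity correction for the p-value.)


Step 1: Combine and sort all 12 observations; assign midranks.
sorted (value, group): (14,X), (16,X), (18,Y), (20,X), (20,Y), (21,Y), (23,X), (25,X), (28,X), (29,X), (29,Y), (30,X)
ranks: 14->1, 16->2, 18->3, 20->4.5, 20->4.5, 21->6, 23->7, 25->8, 28->9, 29->10.5, 29->10.5, 30->12
Step 2: Rank sum for X: R1 = 1 + 2 + 4.5 + 7 + 8 + 9 + 10.5 + 12 = 54.
Step 3: U_X = R1 - n1(n1+1)/2 = 54 - 8*9/2 = 54 - 36 = 18.
       U_Y = n1*n2 - U_X = 32 - 18 = 14.
Step 4: Ties are present, so use the tie-corrected normal approximation (with continuity correction) for the p-value.
Step 5: p-value = 0.798215; compare to alpha = 0.1. fail to reject H0.

U_X = 18, p = 0.798215, fail to reject H0 at alpha = 0.1.


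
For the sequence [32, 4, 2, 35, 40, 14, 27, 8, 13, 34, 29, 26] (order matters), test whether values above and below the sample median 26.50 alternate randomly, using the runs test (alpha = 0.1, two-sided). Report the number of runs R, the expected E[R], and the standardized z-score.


Step 1: Compute median = 26.50; label A = above, B = below.
Labels in order: ABBAABABBAAB  (n_A = 6, n_B = 6)
Step 2: Count runs R = 8.
Step 3: Under H0 (random ordering), E[R] = 2*n_A*n_B/(n_A+n_B) + 1 = 2*6*6/12 + 1 = 7.0000.
        Var[R] = 2*n_A*n_B*(2*n_A*n_B - n_A - n_B) / ((n_A+n_B)^2 * (n_A+n_B-1)) = 4320/1584 = 2.7273.
        SD[R] = 1.6514.
Step 4: Continuity-corrected z = (R - 0.5 - E[R]) / SD[R] = (8 - 0.5 - 7.0000) / 1.6514 = 0.3028.
Step 5: Two-sided p-value via normal approximation = 2*(1 - Phi(|z|)) = 0.762069.
Step 6: alpha = 0.1. fail to reject H0.

R = 8, z = 0.3028, p = 0.762069, fail to reject H0.


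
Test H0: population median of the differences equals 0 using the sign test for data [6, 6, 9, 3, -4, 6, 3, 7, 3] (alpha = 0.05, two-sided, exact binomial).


Step 1: Discard zero differences. Original n = 9; n_eff = number of nonzero differences = 9.
Nonzero differences (with sign): +6, +6, +9, +3, -4, +6, +3, +7, +3
Step 2: Count signs: positive = 8, negative = 1.
Step 3: Under H0: P(positive) = 0.5, so the number of positives S ~ Bin(9, 0.5).
Step 4: Two-sided exact p-value = sum of Bin(9,0.5) probabilities at or below the observed probability = 0.039062.
Step 5: alpha = 0.05. reject H0.

n_eff = 9, pos = 8, neg = 1, p = 0.039062, reject H0.


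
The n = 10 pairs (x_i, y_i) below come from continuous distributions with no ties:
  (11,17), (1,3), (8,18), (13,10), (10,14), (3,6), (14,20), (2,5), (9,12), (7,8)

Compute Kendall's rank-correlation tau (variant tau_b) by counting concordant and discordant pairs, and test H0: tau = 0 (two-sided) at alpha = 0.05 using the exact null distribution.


Step 1: Enumerate the 45 unordered pairs (i,j) with i<j and classify each by sign(x_j-x_i) * sign(y_j-y_i).
  (1,2):dx=-10,dy=-14->C; (1,3):dx=-3,dy=+1->D; (1,4):dx=+2,dy=-7->D; (1,5):dx=-1,dy=-3->C
  (1,6):dx=-8,dy=-11->C; (1,7):dx=+3,dy=+3->C; (1,8):dx=-9,dy=-12->C; (1,9):dx=-2,dy=-5->C
  (1,10):dx=-4,dy=-9->C; (2,3):dx=+7,dy=+15->C; (2,4):dx=+12,dy=+7->C; (2,5):dx=+9,dy=+11->C
  (2,6):dx=+2,dy=+3->C; (2,7):dx=+13,dy=+17->C; (2,8):dx=+1,dy=+2->C; (2,9):dx=+8,dy=+9->C
  (2,10):dx=+6,dy=+5->C; (3,4):dx=+5,dy=-8->D; (3,5):dx=+2,dy=-4->D; (3,6):dx=-5,dy=-12->C
  (3,7):dx=+6,dy=+2->C; (3,8):dx=-6,dy=-13->C; (3,9):dx=+1,dy=-6->D; (3,10):dx=-1,dy=-10->C
  (4,5):dx=-3,dy=+4->D; (4,6):dx=-10,dy=-4->C; (4,7):dx=+1,dy=+10->C; (4,8):dx=-11,dy=-5->C
  (4,9):dx=-4,dy=+2->D; (4,10):dx=-6,dy=-2->C; (5,6):dx=-7,dy=-8->C; (5,7):dx=+4,dy=+6->C
  (5,8):dx=-8,dy=-9->C; (5,9):dx=-1,dy=-2->C; (5,10):dx=-3,dy=-6->C; (6,7):dx=+11,dy=+14->C
  (6,8):dx=-1,dy=-1->C; (6,9):dx=+6,dy=+6->C; (6,10):dx=+4,dy=+2->C; (7,8):dx=-12,dy=-15->C
  (7,9):dx=-5,dy=-8->C; (7,10):dx=-7,dy=-12->C; (8,9):dx=+7,dy=+7->C; (8,10):dx=+5,dy=+3->C
  (9,10):dx=-2,dy=-4->C
Step 2: C = 38, D = 7, total pairs = 45.
Step 3: tau = (C - D)/(n(n-1)/2) = (38 - 7)/45 = 0.688889.
Step 4: Exact two-sided p-value (enumerate n! = 3628800 permutations of y under H0): p = 0.004687.
Step 5: alpha = 0.05. reject H0.

tau_b = 0.6889 (C=38, D=7), p = 0.004687, reject H0.


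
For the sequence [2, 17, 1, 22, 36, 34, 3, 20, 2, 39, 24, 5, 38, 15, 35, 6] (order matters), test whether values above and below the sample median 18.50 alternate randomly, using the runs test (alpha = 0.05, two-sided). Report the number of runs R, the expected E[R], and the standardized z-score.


Step 1: Compute median = 18.50; label A = above, B = below.
Labels in order: BBBAAABABAABABAB  (n_A = 8, n_B = 8)
Step 2: Count runs R = 11.
Step 3: Under H0 (random ordering), E[R] = 2*n_A*n_B/(n_A+n_B) + 1 = 2*8*8/16 + 1 = 9.0000.
        Var[R] = 2*n_A*n_B*(2*n_A*n_B - n_A - n_B) / ((n_A+n_B)^2 * (n_A+n_B-1)) = 14336/3840 = 3.7333.
        SD[R] = 1.9322.
Step 4: Continuity-corrected z = (R - 0.5 - E[R]) / SD[R] = (11 - 0.5 - 9.0000) / 1.9322 = 0.7763.
Step 5: Two-sided p-value via normal approximation = 2*(1 - Phi(|z|)) = 0.437558.
Step 6: alpha = 0.05. fail to reject H0.

R = 11, z = 0.7763, p = 0.437558, fail to reject H0.


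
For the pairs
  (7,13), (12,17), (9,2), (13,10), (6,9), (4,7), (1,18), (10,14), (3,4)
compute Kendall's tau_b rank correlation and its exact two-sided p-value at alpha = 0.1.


Step 1: Enumerate the 36 unordered pairs (i,j) with i<j and classify each by sign(x_j-x_i) * sign(y_j-y_i).
  (1,2):dx=+5,dy=+4->C; (1,3):dx=+2,dy=-11->D; (1,4):dx=+6,dy=-3->D; (1,5):dx=-1,dy=-4->C
  (1,6):dx=-3,dy=-6->C; (1,7):dx=-6,dy=+5->D; (1,8):dx=+3,dy=+1->C; (1,9):dx=-4,dy=-9->C
  (2,3):dx=-3,dy=-15->C; (2,4):dx=+1,dy=-7->D; (2,5):dx=-6,dy=-8->C; (2,6):dx=-8,dy=-10->C
  (2,7):dx=-11,dy=+1->D; (2,8):dx=-2,dy=-3->C; (2,9):dx=-9,dy=-13->C; (3,4):dx=+4,dy=+8->C
  (3,5):dx=-3,dy=+7->D; (3,6):dx=-5,dy=+5->D; (3,7):dx=-8,dy=+16->D; (3,8):dx=+1,dy=+12->C
  (3,9):dx=-6,dy=+2->D; (4,5):dx=-7,dy=-1->C; (4,6):dx=-9,dy=-3->C; (4,7):dx=-12,dy=+8->D
  (4,8):dx=-3,dy=+4->D; (4,9):dx=-10,dy=-6->C; (5,6):dx=-2,dy=-2->C; (5,7):dx=-5,dy=+9->D
  (5,8):dx=+4,dy=+5->C; (5,9):dx=-3,dy=-5->C; (6,7):dx=-3,dy=+11->D; (6,8):dx=+6,dy=+7->C
  (6,9):dx=-1,dy=-3->C; (7,8):dx=+9,dy=-4->D; (7,9):dx=+2,dy=-14->D; (8,9):dx=-7,dy=-10->C
Step 2: C = 21, D = 15, total pairs = 36.
Step 3: tau = (C - D)/(n(n-1)/2) = (21 - 15)/36 = 0.166667.
Step 4: Exact two-sided p-value (enumerate n! = 362880 permutations of y under H0): p = 0.612202.
Step 5: alpha = 0.1. fail to reject H0.

tau_b = 0.1667 (C=21, D=15), p = 0.612202, fail to reject H0.


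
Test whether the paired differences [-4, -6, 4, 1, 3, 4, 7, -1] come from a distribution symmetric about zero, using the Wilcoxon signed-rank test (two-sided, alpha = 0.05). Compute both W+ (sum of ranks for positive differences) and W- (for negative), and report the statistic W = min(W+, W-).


Step 1: Drop any zero differences (none here) and take |d_i|.
|d| = [4, 6, 4, 1, 3, 4, 7, 1]
Step 2: Midrank |d_i| (ties get averaged ranks).
ranks: |4|->5, |6|->7, |4|->5, |1|->1.5, |3|->3, |4|->5, |7|->8, |1|->1.5
Step 3: Attach original signs; sum ranks with positive sign and with negative sign.
W+ = 5 + 1.5 + 3 + 5 + 8 = 22.5
W- = 5 + 7 + 1.5 = 13.5
(Check: W+ + W- = 36 should equal n(n+1)/2 = 36.)
Step 4: Test statistic W = min(W+, W-) = 13.5.
Step 5: Ties in |d|, so use the tie-corrected normal approximation.
        E[W] = n(n+1)/4 = 8*9/4 = 18.
        Tie groups: |d|=1 (t=2), |d|=4 (t=3); sum(t^3 - t) = 30.
        Var[W] = n(n+1)(2n+1)/24 - sum(t^3-t)/48 = 1224/24 - 30/48 = 50.375.
        z = (W - E[W]) / sqrt(Var[W]) = (13.5 - 18) / 7.0975 = -0.6340.
        Two-sided p = 2*Phi(z) = 0.526066.
Step 6: alpha = 0.05. fail to reject H0.

W+ = 22.5, W- = 13.5, W = min = 13.5, p = 0.526066, fail to reject H0.


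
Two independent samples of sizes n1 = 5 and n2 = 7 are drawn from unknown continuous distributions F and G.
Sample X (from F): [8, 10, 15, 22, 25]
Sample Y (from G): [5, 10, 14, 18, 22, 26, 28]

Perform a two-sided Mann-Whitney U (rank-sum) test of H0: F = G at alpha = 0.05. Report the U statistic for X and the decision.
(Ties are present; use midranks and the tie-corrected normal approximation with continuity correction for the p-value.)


Step 1: Combine and sort all 12 observations; assign midranks.
sorted (value, group): (5,Y), (8,X), (10,X), (10,Y), (14,Y), (15,X), (18,Y), (22,X), (22,Y), (25,X), (26,Y), (28,Y)
ranks: 5->1, 8->2, 10->3.5, 10->3.5, 14->5, 15->6, 18->7, 22->8.5, 22->8.5, 25->10, 26->11, 28->12
Step 2: Rank sum for X: R1 = 2 + 3.5 + 6 + 8.5 + 10 = 30.
Step 3: U_X = R1 - n1(n1+1)/2 = 30 - 5*6/2 = 30 - 15 = 15.
       U_Y = n1*n2 - U_X = 35 - 15 = 20.
Step 4: Ties are present, so use the tie-corrected normal approximation (with continuity correction) for the p-value.
Step 5: p-value = 0.744469; compare to alpha = 0.05. fail to reject H0.

U_X = 15, p = 0.744469, fail to reject H0 at alpha = 0.05.
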